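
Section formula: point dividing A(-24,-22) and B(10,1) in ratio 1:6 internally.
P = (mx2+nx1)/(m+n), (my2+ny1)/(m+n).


Px = (1*10 + 6*(-24))/7 = -134/7 = -19.1429
Py = (1*1 + 6*(-22))/7 = -131/7 = -18.7143

P = (-19.1429, -18.7143)


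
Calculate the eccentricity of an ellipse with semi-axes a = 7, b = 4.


c = sqrt(49-16) = sqrt(33) = 5.7446
e = c/a = sqrt(33)/7 = 0.8207

e = 0.8207


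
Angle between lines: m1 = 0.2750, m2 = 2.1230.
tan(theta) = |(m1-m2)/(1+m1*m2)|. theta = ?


m1-m2 = -1.848
1+m1*m2 = 1.583825
tan(theta) = |-1.848/1.583825| = 1.166796
theta = arctan(|-1.848/1.583825|) = 49.4018 degrees (acute angle)

49.4018 degrees


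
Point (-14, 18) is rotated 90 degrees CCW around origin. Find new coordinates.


cos(90) = 0, sin(90) = 1
x' = -14*0 - 18*1 = -18
y' = -14*1 + 18*0 = -14

(-18, -14)


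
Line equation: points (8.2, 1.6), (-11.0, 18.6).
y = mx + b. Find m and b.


m = (17.0)/(-19.2) = -0.8854
b = y1 - m*x1 = 1.6 - (17.0*8.2)/(-19.2) = 1.6 + 7.2604 = 8.8604

y = -0.8854x + 8.8604


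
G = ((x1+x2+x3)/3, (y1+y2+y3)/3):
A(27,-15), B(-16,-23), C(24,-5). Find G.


Gx = (27- 16+24)/3 = 35/3 = 11.6667
Gy = (-15- 23- 5)/3 = -43/3 = -14.3333

G = (11.6667, -14.3333)


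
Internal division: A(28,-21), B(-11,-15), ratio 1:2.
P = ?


Px = (1*(-11) + 2*28)/3 = 45/3 = 15.0000
Py = (1*(-15) + 2*(-21))/3 = -57/3 = -19.0000

P = (15.0000, -19.0000)


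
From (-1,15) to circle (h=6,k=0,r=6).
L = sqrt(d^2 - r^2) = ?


d = sqrt((-1-6)^2 + (15-0)^2) = sqrt(49+225) = 16.5529
L = sqrt(274.0000 - 36) = sqrt(238.0000) = 15.4272

15.4272


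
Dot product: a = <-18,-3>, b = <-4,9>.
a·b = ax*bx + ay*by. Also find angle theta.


a·b = -18*(-4) - 3*9 = 72 - 27 = 45
|a| = sqrt(324+9) = 18.2483
|b| = sqrt(16+81) = 9.8489
cos(theta) = 45/(sqrt(333)*sqrt(97)) = 45/sqrt(32301) = 0.250383
theta = arccos(45/sqrt(32301)) = 75.4998 degrees

a·b = 45, theta = 75.4998 deg


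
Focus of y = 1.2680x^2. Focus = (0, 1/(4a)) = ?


a = 1.2680
4a = 5.0720
focus = (0, 1/5.0720) = (0, 0.1972)

Focus = (0, 0.1972)


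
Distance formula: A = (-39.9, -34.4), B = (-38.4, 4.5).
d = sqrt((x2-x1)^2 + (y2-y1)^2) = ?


dx = -38.4 + 39.9 = 1.5
dy = 4.5 + 34.4 = 38.9
d = sqrt(2.25 + 1513.21) = sqrt(1515.46) = 38.9289

38.9289


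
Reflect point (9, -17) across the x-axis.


Reflection rule for x-axis: (x, -y)
(9, -17) -> (9, 17)

(9, 17)


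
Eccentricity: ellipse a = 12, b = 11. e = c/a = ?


c = sqrt(144-121) = sqrt(23) = 4.7958
e = c/a = sqrt(23)/12 = 0.3997

e = 0.3997


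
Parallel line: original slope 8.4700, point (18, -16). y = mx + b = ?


Parallel lines have equal slopes.
m2 = 8.4700
b2 = -16 - 8.4700*18 = -168.4600

y = 8.4700x - 168.4600


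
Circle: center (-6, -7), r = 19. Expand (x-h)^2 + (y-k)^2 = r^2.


(x+ 6)^2 + (y+ 7)^2 = 19^2
D = -2h = 12, E = -2k = 14
F = h^2+k^2-r^2 = 36+49-361 = -276

x^2 + y^2 + 12x + 14y - 276 = 0


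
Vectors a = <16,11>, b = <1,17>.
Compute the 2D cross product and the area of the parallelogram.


cross = 16*17 - 11*1 = 272 - 11 = 261
Parallelogram area = |261| = 261

cross = 261, parallelogram area = 261


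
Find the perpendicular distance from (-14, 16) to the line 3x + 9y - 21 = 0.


|3*(-14) + 9*16 - 21| = |81| = 81
sqrt(9 + 81) = sqrt(90) = 9.4868
d = 81/sqrt(90) = 8.5381

8.5381


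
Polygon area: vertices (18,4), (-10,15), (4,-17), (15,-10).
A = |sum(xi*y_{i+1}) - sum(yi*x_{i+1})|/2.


sum(xi*y_{i+1}) = 18*15 - 10*(-17) + 4*(-10) + 15*4 = 460
sum(yi*x_{i+1}) = 4*(-10) + 15*4 - 17*15 - 10*18 = -415
Area = |460 + 415|/2 = 875/2 = 437.5000

437.5000 sq units


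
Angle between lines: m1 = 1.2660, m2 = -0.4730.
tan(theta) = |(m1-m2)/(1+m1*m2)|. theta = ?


m1-m2 = 1.739
1+m1*m2 = 0.401182
tan(theta) = |1.739/0.401182| = 4.334691
theta = arctan(|1.739/0.401182|) = 77.0093 degrees (acute angle)

77.0093 degrees


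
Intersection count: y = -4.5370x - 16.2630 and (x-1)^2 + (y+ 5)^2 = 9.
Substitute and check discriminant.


Substitute y = -4.5370x - 16.2630: (x-1)^2 + (-4.5370x- 16.2630+ 5)^2 = 9
Expand to Ax^2 + Bx + C = 0, where b-k = -11.263
A = 1+m^2 = 21.584369
B = 2(m(b-k) - h) = 2(-4.5370*(-11.263) - 1) = 100.200462
C = h^2 + (b-k)^2 - r^2 = 1 + 126.855169 - 9 = 118.855169
disc = B^2-4AC = 10040.1326 - 10261.6553 = -221.5227
disc < 0

0 intersection points


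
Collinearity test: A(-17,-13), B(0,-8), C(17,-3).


-17*(-8+ 3) + 0*(-3+ 13) + 17*(-13+ 8)
= 85 + 0 - 85 = 0

Yes, collinear (determinant = 0)


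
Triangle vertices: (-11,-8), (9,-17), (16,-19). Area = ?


-11*(-17+ 19) = -22
9*(-19+ 8) = -99
16*(-8+ 17) = 144
sum = 23
Area = |23|/2 = 11.5000

11.5000 sq units


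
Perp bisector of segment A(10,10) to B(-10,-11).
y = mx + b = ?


Midpoint = (0, -0.5)
Slope of AB = dy/dx = -21/(-20) = 1.0500
Perp slope = -dx/dy = -20/21 = -0.9524
b = My - (perp slope)*Mx = -0.5 + (-20*0)/(-21) = -0.5 + 0 = -0.5000

y = -0.9524x - 0.5000


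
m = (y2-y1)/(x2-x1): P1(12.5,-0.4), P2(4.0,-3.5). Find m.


dy = -3.5 + 0.4 = -3.1
dx = 4.0 - 12.5 = -8.5
m = -3.1/(-8.5) = 0.3647

m = 0.3647


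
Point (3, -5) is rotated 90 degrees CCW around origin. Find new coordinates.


cos(90) = 0, sin(90) = 1
x' = 3*0 + 5*1 = 5
y' = 3*1 - 5*0 = 3

(5, 3)


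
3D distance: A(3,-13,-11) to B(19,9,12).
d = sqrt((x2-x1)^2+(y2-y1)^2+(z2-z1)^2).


dx=16, dy=22, dz=23
d = sqrt(256+484+529) = sqrt(1269) = 35.6230

35.6230


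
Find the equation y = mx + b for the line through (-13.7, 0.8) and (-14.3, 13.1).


m = (12.3)/(-0.6) = -20.5000
b = y1 - m*x1 = 0.8 - (12.3*(-13.7))/(-0.6) = 0.8 - 280.8500 = -280.0500

y = -20.5000x - 280.0500


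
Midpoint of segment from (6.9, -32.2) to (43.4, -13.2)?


Mx = (6.9 + 43.4)/2 = 50.3/2 = 25.1500
My = (-32.2 - 13.2)/2 = -45.4/2 = -22.7000

(25.1500, -22.7000)


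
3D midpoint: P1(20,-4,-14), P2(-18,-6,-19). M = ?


Mx = (20- 18)/2 = 1.0000
My = (-4- 6)/2 = -5.0000
Mz = (-14- 19)/2 = -16.5000

M = (1.0000, -5.0000, -16.5000)


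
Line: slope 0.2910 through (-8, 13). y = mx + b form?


y - 13 = 0.2910(x + 8)
y = 0.2910x + 13 - 0.2910*(-8)
y = 0.2910x + 15.3280

y = 0.2910x + 15.3280


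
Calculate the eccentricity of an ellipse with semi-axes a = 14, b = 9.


c = sqrt(196-81) = sqrt(115) = 10.7238
e = c/a = sqrt(115)/14 = 0.7660

e = 0.7660


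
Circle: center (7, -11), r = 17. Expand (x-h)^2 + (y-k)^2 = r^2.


(x-7)^2 + (y+ 11)^2 = 17^2
D = -2h = -14, E = -2k = 22
F = h^2+k^2-r^2 = 49+121-289 = -119

x^2 + y^2 - 14x + 22y - 119 = 0


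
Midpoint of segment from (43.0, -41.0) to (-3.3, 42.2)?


Mx = (43.0 - 3.3)/2 = 39.7/2 = 19.8500
My = (-41.0 + 42.2)/2 = 1.2/2 = 0.6000

(19.8500, 0.6000)


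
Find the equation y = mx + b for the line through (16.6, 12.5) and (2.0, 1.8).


m = (-10.7)/(-14.6) = 0.7329
b = y1 - m*x1 = 12.5 - (-10.7*16.6)/(-14.6) = 12.5 - 12.1658 = 0.3342

y = 0.7329x + 0.3342


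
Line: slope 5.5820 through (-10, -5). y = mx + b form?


y + 5 = 5.5820(x + 10)
y = 5.5820x - 5 - 5.5820*(-10)
y = 5.5820x + 50.8200

y = 5.5820x + 50.8200


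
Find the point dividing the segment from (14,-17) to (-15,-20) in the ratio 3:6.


Px = (3*(-15) + 6*14)/9 = 39/9 = 4.3333
Py = (3*(-20) + 6*(-17))/9 = -162/9 = -18.0000

P = (4.3333, -18.0000)


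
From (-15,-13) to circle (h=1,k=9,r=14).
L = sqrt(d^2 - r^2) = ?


d = sqrt((-15-1)^2 + (-13-9)^2) = sqrt(256+484) = 27.2029
L = sqrt(740.0000 - 196) = sqrt(544.0000) = 23.3238

23.3238


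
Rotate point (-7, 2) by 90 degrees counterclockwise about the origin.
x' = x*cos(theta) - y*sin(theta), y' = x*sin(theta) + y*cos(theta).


cos(90) = 0, sin(90) = 1
x' = -7*0 - 2*1 = -2
y' = -7*1 + 2*0 = -7

(-2, -7)


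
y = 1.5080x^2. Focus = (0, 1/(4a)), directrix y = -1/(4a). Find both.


a = 1.5080
1/(4a) = 0.1658
Focus = (0, 0.1658)
Directrix: y = -0.1658

Focus = (0, 0.1658), Directrix: y = -0.1658


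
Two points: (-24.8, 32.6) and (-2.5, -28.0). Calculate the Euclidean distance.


dx = -2.5 + 24.8 = 22.3
dy = -28.0 - 32.6 = -60.6
d = sqrt(497.29 + 3672.36) = sqrt(4169.65) = 64.5728

64.5728


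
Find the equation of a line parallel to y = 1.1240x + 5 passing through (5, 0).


Parallel lines have equal slopes.
m2 = 1.1240
b2 = 0 - 1.1240*5 = -5.6200

y = 1.1240x - 5.6200


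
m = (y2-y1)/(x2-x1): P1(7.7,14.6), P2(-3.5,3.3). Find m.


dy = 3.3 - 14.6 = -11.3
dx = -3.5 - 7.7 = -11.2
m = -11.3/(-11.2) = 1.0089

m = 1.0089


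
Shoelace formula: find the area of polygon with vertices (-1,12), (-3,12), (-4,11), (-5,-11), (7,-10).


sum(xi*y_{i+1}) = -1*12 - 3*11 - 4*(-11) - 5*(-10) + 7*12 = 133
sum(yi*x_{i+1}) = 12*(-3) + 12*(-4) + 11*(-5) - 11*7 - 10*(-1) = -206
Area = |133 + 206|/2 = 339/2 = 169.5000

169.5000 sq units


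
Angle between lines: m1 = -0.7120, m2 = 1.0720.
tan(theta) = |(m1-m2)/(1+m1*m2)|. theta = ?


m1-m2 = -1.784
1+m1*m2 = 0.236736
tan(theta) = |-1.784/0.236736| = 7.535820
theta = arctan(|-1.784/0.236736|) = 82.4410 degrees (acute angle)

82.4410 degrees


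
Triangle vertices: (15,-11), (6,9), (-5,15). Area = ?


15*(9-15) = -90
6*(15+ 11) = 156
-5*(-11-9) = 100
sum = 166
Area = |166|/2 = 83.0000

83.0000 sq units


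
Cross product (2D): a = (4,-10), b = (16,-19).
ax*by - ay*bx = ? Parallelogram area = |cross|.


cross = 4*(-19) + 10*16 = -76 + 160 = 84
Parallelogram area = |84| = 84

cross = 84, parallelogram area = 84


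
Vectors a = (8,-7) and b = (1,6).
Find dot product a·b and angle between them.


a·b = 8*1 - 7*6 = 8 - 42 = -34
|a| = sqrt(64+49) = 10.6301
|b| = sqrt(1+36) = 6.0828
cos(theta) = -34/(sqrt(113)*sqrt(37)) = -34/sqrt(4181) = -0.525822
theta = arccos(-34/sqrt(4181)) = 121.7236 degrees

a·b = -34, theta = 121.7236 deg


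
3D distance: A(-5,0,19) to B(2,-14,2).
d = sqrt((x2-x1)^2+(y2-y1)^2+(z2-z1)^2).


dx=7, dy=-14, dz=-17
d = sqrt(49+196+289) = sqrt(534) = 23.1084

23.1084


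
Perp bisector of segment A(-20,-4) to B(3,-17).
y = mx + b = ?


Midpoint = (-8.5, -10.5)
Slope of AB = dy/dx = -13/23 = -0.5652
Perp slope = -dx/dy = 23/13 = 1.7692
b = My - (perp slope)*Mx = -10.5 + (23*(-8.5))/(-13) = -10.5 + 15.0385 = 4.5385

y = 1.7692x + 4.5385


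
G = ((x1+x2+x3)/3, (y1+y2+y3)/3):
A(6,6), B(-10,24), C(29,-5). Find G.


Gx = (6- 10+29)/3 = 25/3 = 8.3333
Gy = (6+24- 5)/3 = 25/3 = 8.3333

G = (8.3333, 8.3333)


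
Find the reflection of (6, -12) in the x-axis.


Reflection rule for x-axis: (x, -y)
(6, -12) -> (6, 12)

(6, 12)


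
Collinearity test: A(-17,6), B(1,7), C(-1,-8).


-17*(7+ 8) + 1*(-8-6) - 1*(6-7)
= -255 - 14 + 1 = -268

No, not collinear (determinant = -268)


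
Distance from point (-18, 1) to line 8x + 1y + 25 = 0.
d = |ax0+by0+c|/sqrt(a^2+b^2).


|8*(-18) + 1*1 + 25| = |-118| = 118
sqrt(64 + 1) = sqrt(65) = 8.0623
d = 118/sqrt(65) = 14.6361

14.6361


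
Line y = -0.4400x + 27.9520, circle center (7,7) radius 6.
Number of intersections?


Substitute y = -0.4400x + 27.9520: (x-7)^2 + (-0.4400x+27.9520-7)^2 = 36
Expand to Ax^2 + Bx + C = 0, where b-k = 20.952
A = 1+m^2 = 1.1936
B = 2(m(b-k) - h) = 2(-0.4400*20.952 - 7) = -32.43776
C = h^2 + (b-k)^2 - r^2 = 49 + 438.986304 - 36 = 451.986304
disc = B^2-4AC = 1052.2083 - 2157.9634 = -1105.7551
disc < 0

0 intersection points


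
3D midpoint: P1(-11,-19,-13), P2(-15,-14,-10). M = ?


Mx = (-11- 15)/2 = -13.0000
My = (-19- 14)/2 = -16.5000
Mz = (-13- 10)/2 = -11.5000

M = (-13.0000, -16.5000, -11.5000)


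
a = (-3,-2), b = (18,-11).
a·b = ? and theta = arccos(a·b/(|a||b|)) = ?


a·b = -3*18 - 2*(-11) = -54 + 22 = -32
|a| = sqrt(9+4) = 3.6056
|b| = sqrt(324+121) = 21.0950
cos(theta) = -32/(sqrt(13)*sqrt(445)) = -32/sqrt(5785) = -0.420725
theta = arccos(-32/sqrt(5785)) = 114.8804 degrees

a·b = -32, theta = 114.8804 deg


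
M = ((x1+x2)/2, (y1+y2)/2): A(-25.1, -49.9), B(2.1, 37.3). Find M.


Mx = (-25.1 + 2.1)/2 = -23.0/2 = -11.5000
My = (-49.9 + 37.3)/2 = -12.6/2 = -6.3000

(-11.5000, -6.3000)


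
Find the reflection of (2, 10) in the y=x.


Reflection rule for y=x: (y, x)
(2, 10) -> (10, 2)

(10, 2)


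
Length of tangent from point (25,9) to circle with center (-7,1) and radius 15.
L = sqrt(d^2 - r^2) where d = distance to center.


d = sqrt((25+ 7)^2 + (9-1)^2) = sqrt(1024+64) = 32.9848
L = sqrt(1088.0000 - 225) = sqrt(863.0000) = 29.3769

29.3769


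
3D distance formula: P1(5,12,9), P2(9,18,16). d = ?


dx=4, dy=6, dz=7
d = sqrt(16+36+49) = sqrt(101) = 10.0499

10.0499


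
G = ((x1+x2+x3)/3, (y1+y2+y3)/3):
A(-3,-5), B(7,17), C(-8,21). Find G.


Gx = (-3+7- 8)/3 = -4/3 = -1.3333
Gy = (-5+17+21)/3 = 33/3 = 11.0000

G = (-1.3333, 11.0000)


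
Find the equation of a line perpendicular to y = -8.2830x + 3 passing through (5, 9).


Perpendicular slope = -1/m1 = -1/(-8.2830) = 0.1207
b2 = y0 - m2*x0 = 9 + 5/(-8.2830) = 9 - 0.6036 = 8.3964

y = 0.1207x + 8.3964


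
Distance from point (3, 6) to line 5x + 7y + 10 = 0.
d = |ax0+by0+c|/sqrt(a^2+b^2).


|5*3 + 7*6 + 10| = |67| = 67
sqrt(25 + 49) = sqrt(74) = 8.6023
d = 67/sqrt(74) = 7.7886

7.7886


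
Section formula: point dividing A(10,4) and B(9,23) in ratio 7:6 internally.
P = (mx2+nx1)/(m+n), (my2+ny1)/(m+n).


Px = (7*9 + 6*10)/13 = 123/13 = 9.4615
Py = (7*23 + 6*4)/13 = 185/13 = 14.2308

P = (9.4615, 14.2308)


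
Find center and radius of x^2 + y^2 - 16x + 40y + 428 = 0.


h = -D/2 = 16/2 = 8
k = -E/2 = -40/2 = -20
r^2 = h^2 + k^2 - F = 64 + 400 - 428 = 36
r = 6

Center (8, -20), radius = 6


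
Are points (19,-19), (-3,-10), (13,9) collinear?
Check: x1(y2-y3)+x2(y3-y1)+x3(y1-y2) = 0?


19*(-10-9) - 3*(9+ 19) + 13*(-19+ 10)
= -361 - 84 - 117 = -562

No, not collinear (determinant = -562)


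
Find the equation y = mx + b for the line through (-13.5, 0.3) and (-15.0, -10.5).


m = (-10.8)/(-1.5) = 7.2000
b = y1 - m*x1 = 0.3 - (-10.8*(-13.5))/(-1.5) = 0.3 + 97.2000 = 97.5000

y = 7.2000x + 97.5000


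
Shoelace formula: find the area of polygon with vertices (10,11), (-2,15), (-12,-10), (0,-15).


sum(xi*y_{i+1}) = 10*15 - 2*(-10) - 12*(-15) + 0*11 = 350
sum(yi*x_{i+1}) = 11*(-2) + 15*(-12) - 10*0 - 15*10 = -352
Area = |350 + 352|/2 = 702/2 = 351.0000

351.0000 sq units


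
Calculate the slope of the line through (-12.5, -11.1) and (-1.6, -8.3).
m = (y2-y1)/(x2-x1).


dy = -8.3 + 11.1 = 2.8
dx = -1.6 + 12.5 = 10.9
m = 2.8/10.9 = 0.2569

m = 0.2569


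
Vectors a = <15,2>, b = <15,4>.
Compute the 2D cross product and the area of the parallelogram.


cross = 15*4 - 2*15 = 60 - 30 = 30
Parallelogram area = |30| = 30

cross = 30, parallelogram area = 30


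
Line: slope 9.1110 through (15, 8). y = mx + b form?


y - 8 = 9.1110(x - 15)
y = 9.1110x + 8 - 9.1110*15
y = 9.1110x - 128.6650

y = 9.1110x - 128.6650


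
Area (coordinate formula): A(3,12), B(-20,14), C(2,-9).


3*(14+ 9) = 69
-20*(-9-12) = 420
2*(12-14) = -4
sum = 485
Area = |485|/2 = 242.5000

242.5000 sq units


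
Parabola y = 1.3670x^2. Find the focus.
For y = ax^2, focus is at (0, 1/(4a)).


a = 1.3670
4a = 5.4680
focus = (0, 1/5.4680) = (0, 0.1829)

Focus = (0, 0.1829)


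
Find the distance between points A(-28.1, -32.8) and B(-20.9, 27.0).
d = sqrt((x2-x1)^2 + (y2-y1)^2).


dx = -20.9 + 28.1 = 7.2
dy = 27.0 + 32.8 = 59.8
d = sqrt(51.84 + 3576.04) = sqrt(3627.88) = 60.2319

60.2319


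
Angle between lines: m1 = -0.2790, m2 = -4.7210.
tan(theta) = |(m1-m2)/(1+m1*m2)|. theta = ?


m1-m2 = 4.442
1+m1*m2 = 2.317159
tan(theta) = |4.442/2.317159| = 1.917003
theta = arctan(|4.442/2.317159|) = 62.4513 degrees (acute angle)

62.4513 degrees


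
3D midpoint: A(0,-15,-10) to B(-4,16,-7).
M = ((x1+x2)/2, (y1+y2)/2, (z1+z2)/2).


Mx = (0- 4)/2 = -2.0000
My = (-15+16)/2 = 0.5000
Mz = (-10- 7)/2 = -8.5000

M = (-2.0000, 0.5000, -8.5000)


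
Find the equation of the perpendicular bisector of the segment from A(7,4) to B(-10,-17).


Midpoint = (-1.5, -6.5)
Slope of AB = dy/dx = -21/(-17) = 1.2353
Perp slope = -dx/dy = -17/21 = -0.8095
b = My - (perp slope)*Mx = -6.5 + (-17*(-1.5))/(-21) = -6.5 - 1.2143 = -7.7143

y = -0.8095x - 7.7143


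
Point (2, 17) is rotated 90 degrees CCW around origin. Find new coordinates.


cos(90) = 0, sin(90) = 1
x' = 2*0 - 17*1 = -17
y' = 2*1 + 17*0 = 2

(-17, 2)


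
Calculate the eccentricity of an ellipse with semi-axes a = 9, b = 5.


c = sqrt(81-25) = sqrt(56) = 7.4833
e = c/a = sqrt(56)/9 = 0.8315

e = 0.8315


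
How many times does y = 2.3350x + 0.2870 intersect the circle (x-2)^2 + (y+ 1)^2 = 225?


Substitute y = 2.3350x + 0.2870: (x-2)^2 + (2.3350x+0.2870+ 1)^2 = 225
Expand to Ax^2 + Bx + C = 0, where b-k = 1.287
A = 1+m^2 = 6.452225
B = 2(m(b-k) - h) = 2(2.3350*1.287 - 2) = 2.01029
C = h^2 + (b-k)^2 - r^2 = 4 + 1.656369 - 225 = -219.343631
disc = B^2-4AC = 4.0413 + 5661.0178 = 5665.0591
disc > 0

2 intersection points


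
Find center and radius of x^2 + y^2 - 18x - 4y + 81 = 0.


h = -D/2 = 18/2 = 9
k = -E/2 = 4/2 = 2
r^2 = h^2 + k^2 - F = 81 + 4 - 81 = 4
r = 2

Center (9, 2), radius = 2


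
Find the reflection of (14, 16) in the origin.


Reflection rule for origin: (-x, -y)
(14, 16) -> (-14, -16)

(-14, -16)


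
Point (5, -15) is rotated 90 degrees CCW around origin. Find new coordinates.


cos(90) = 0, sin(90) = 1
x' = 5*0 + 15*1 = 15
y' = 5*1 - 15*0 = 5

(15, 5)


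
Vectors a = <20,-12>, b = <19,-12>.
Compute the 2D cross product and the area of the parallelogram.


cross = 20*(-12) + 12*19 = -240 + 228 = -12
Parallelogram area = |-12| = 12

cross = -12, parallelogram area = 12


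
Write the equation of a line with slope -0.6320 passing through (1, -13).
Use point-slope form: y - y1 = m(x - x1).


y + 13 = -0.6320(x - 1)
y = -0.6320x - 13 + 0.6320*1
y = -0.6320x - 12.3680

y = -0.6320x - 12.3680


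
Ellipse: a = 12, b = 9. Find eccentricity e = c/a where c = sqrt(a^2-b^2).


c = sqrt(144-81) = sqrt(63) = 7.9373
e = c/a = sqrt(63)/12 = 0.6614

e = 0.6614


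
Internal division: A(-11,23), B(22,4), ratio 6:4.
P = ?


Px = (6*22 + 4*(-11))/10 = 88/10 = 8.8000
Py = (6*4 + 4*23)/10 = 116/10 = 11.6000

P = (8.8000, 11.6000)


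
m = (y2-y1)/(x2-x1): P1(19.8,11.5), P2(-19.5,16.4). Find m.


dy = 16.4 - 11.5 = 4.9
dx = -19.5 - 19.8 = -39.3
m = 4.9/(-39.3) = -0.1247

m = -0.1247


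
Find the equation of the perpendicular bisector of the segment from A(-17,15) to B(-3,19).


Midpoint = (-10, 17)
Slope of AB = dy/dx = 4/14 = 0.2857
Perp slope = -dx/dy = -14/4 = -3.5000
b = My - (perp slope)*Mx = 17 + (14*(-10))/4 = 17 - 35.0000 = -18.0000

y = -3.5000x - 18.0000


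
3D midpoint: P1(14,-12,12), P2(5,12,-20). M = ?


Mx = (14+5)/2 = 9.5000
My = (-12+12)/2 = 0
Mz = (12- 20)/2 = -4.0000

M = (9.5000, 0, -4.0000)


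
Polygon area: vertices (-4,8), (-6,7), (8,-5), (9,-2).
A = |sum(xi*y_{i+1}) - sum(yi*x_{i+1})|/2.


sum(xi*y_{i+1}) = -4*7 - 6*(-5) + 8*(-2) + 9*8 = 58
sum(yi*x_{i+1}) = 8*(-6) + 7*8 - 5*9 - 2*(-4) = -29
Area = |58 + 29|/2 = 87/2 = 43.5000

43.5000 sq units


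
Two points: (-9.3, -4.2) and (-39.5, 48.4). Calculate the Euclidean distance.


dx = -39.5 + 9.3 = -30.2
dy = 48.4 + 4.2 = 52.6
d = sqrt(912.04 + 2766.76) = sqrt(3678.8) = 60.6531

60.6531


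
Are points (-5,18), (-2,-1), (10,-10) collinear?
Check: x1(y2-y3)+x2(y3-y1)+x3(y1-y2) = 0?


-5*(-1+ 10) - 2*(-10-18) + 10*(18+ 1)
= -45 + 56 + 190 = 201

No, not collinear (determinant = 201)


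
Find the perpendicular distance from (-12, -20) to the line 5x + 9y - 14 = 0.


|5*(-12) + 9*(-20) - 14| = |-254| = 254
sqrt(25 + 81) = sqrt(106) = 10.2956
d = 254/sqrt(106) = 24.6707

24.6707


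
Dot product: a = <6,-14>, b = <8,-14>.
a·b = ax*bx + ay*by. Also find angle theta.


a·b = 6*8 - 14*(-14) = 48 + 196 = 244
|a| = sqrt(36+196) = 15.2315
|b| = sqrt(64+196) = 16.1245
cos(theta) = 244/(sqrt(232)*sqrt(260)) = 244/sqrt(60320) = 0.993480
theta = arccos(244/sqrt(60320)) = 6.5463 degrees

a·b = 244, theta = 6.5463 deg


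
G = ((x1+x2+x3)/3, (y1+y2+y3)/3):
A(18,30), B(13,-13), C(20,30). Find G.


Gx = (18+13+20)/3 = 51/3 = 17.0000
Gy = (30- 13+30)/3 = 47/3 = 15.6667

G = (17.0000, 15.6667)


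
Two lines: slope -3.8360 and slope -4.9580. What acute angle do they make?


m1-m2 = 1.122
1+m1*m2 = 20.018888
tan(theta) = |1.122/20.018888| = 0.056047
theta = arctan(|1.122/20.018888|) = 3.2079 degrees (acute angle)

3.2079 degrees


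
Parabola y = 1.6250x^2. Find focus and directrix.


a = 1.6250
1/(4a) = 0.1538
Focus = (0, 0.1538)
Directrix: y = -0.1538

Focus = (0, 0.1538), Directrix: y = -0.1538


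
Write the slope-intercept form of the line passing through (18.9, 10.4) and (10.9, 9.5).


m = (-0.9)/(-8) = 0.1125
b = y1 - m*x1 = 10.4 - (-0.9*18.9)/(-8) = 10.4 - 2.1263 = 8.2737

y = 0.1125x + 8.2737


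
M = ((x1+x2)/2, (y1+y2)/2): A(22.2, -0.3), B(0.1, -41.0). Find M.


Mx = (22.2 + 0.1)/2 = 22.3/2 = 11.1500
My = (-0.3 - 41.0)/2 = -41.3/2 = -20.6500

(11.1500, -20.6500)


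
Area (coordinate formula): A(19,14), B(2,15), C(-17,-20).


19*(15+ 20) = 665
2*(-20-14) = -68
-17*(14-15) = 17
sum = 614
Area = |614|/2 = 307.0000

307.0000 sq units


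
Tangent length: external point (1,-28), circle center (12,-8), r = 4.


d = sqrt((1-12)^2 + (-28+ 8)^2) = sqrt(121+400) = 22.8254
L = sqrt(521.0000 - 16) = sqrt(505.0000) = 22.4722

22.4722


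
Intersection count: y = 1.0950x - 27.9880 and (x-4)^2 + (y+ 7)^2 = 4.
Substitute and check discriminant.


Substitute y = 1.0950x - 27.9880: (x-4)^2 + (1.0950x- 27.9880+ 7)^2 = 4
Expand to Ax^2 + Bx + C = 0, where b-k = -20.988
A = 1+m^2 = 2.199025
B = 2(m(b-k) - h) = 2(1.0950*(-20.988) - 4) = -53.96372
C = h^2 + (b-k)^2 - r^2 = 16 + 440.496144 - 4 = 452.496144
disc = B^2-4AC = 2912.0831 - 3980.2013 = -1068.1182
disc < 0

0 intersection points


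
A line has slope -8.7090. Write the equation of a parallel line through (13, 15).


Parallel lines have equal slopes.
m2 = -8.7090
b2 = 15 + 8.7090*13 = 128.2170

y = -8.7090x + 128.2170


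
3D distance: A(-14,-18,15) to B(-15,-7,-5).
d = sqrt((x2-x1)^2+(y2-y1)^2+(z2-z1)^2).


dx=-1, dy=11, dz=-20
d = sqrt(1+121+400) = sqrt(522) = 22.8473

22.8473


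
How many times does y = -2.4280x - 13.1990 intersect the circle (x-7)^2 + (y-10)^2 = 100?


Substitute y = -2.4280x - 13.1990: (x-7)^2 + (-2.4280x- 13.1990-10)^2 = 100
Expand to Ax^2 + Bx + C = 0, where b-k = -23.199
A = 1+m^2 = 6.895184
B = 2(m(b-k) - h) = 2(-2.4280*(-23.199) - 7) = 98.654344
C = h^2 + (b-k)^2 - r^2 = 49 + 538.193601 - 100 = 487.193601
disc = B^2-4AC = 9732.6796 - 13437.1581 = -3704.4785
disc < 0

0 intersection points


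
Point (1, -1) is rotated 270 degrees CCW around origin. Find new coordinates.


cos(270) = 0, sin(270) = -1
x' = 1*0 + 1*(-1) = -1
y' = 1*(-1) - 1*0 = -1

(-1, -1)


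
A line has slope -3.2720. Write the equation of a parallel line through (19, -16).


Parallel lines have equal slopes.
m2 = -3.2720
b2 = -16 + 3.2720*19 = 46.1680

y = -3.2720x + 46.1680


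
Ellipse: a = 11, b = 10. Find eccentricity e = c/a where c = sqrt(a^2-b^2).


c = sqrt(121-100) = sqrt(21) = 4.5826
e = c/a = sqrt(21)/11 = 0.4166

e = 0.4166


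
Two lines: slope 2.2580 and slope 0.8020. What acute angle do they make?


m1-m2 = 1.456
1+m1*m2 = 2.810916
tan(theta) = |1.456/2.810916| = 0.517981
theta = arctan(|1.456/2.810916|) = 27.3833 degrees (acute angle)

27.3833 degrees


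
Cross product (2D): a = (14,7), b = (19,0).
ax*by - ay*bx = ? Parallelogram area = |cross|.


cross = 14*0 - 7*19 = 0 - 133 = -133
Parallelogram area = |-133| = 133

cross = -133, parallelogram area = 133


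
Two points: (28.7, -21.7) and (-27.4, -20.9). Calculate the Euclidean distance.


dx = -27.4 - 28.7 = -56.1
dy = -20.9 + 21.7 = 0.8
d = sqrt(3147.21 + 0.64) = sqrt(3147.85) = 56.1057

56.1057


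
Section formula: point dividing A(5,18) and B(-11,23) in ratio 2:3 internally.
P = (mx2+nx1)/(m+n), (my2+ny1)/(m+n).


Px = (2*(-11) + 3*5)/5 = -7/5 = -1.4000
Py = (2*23 + 3*18)/5 = 100/5 = 20.0000

P = (-1.4000, 20.0000)


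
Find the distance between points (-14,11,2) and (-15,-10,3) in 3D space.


dx=-1, dy=-21, dz=1
d = sqrt(1+441+1) = sqrt(443) = 21.0476

21.0476


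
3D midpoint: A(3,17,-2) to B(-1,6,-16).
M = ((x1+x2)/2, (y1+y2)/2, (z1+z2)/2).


Mx = (3- 1)/2 = 1.0000
My = (17+6)/2 = 11.5000
Mz = (-2- 16)/2 = -9.0000

M = (1.0000, 11.5000, -9.0000)


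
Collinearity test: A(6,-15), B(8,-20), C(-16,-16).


6*(-20+ 16) + 8*(-16+ 15) - 16*(-15+ 20)
= -24 - 8 - 80 = -112

No, not collinear (determinant = -112)


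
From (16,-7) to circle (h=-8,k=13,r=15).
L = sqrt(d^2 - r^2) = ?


d = sqrt((16+ 8)^2 + (-7-13)^2) = sqrt(576+400) = 31.2410
L = sqrt(976.0000 - 225) = sqrt(751.0000) = 27.4044

27.4044


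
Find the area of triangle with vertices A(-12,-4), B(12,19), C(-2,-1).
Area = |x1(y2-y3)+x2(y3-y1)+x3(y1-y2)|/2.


-12*(19+ 1) = -240
12*(-1+ 4) = 36
-2*(-4-19) = 46
sum = -158
Area = |-158|/2 = 79.0000

79.0000 sq units


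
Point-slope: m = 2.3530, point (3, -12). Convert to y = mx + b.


y + 12 = 2.3530(x - 3)
y = 2.3530x - 12 - 2.3530*3
y = 2.3530x - 19.0590

y = 2.3530x - 19.0590


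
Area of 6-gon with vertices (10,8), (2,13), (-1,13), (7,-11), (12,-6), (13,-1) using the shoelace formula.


sum(xi*y_{i+1}) = 10*13 + 2*13 - 1*(-11) + 7*(-6) + 12*(-1) + 13*8 = 217
sum(yi*x_{i+1}) = 8*2 + 13*(-1) + 13*7 - 11*12 - 6*13 - 1*10 = -126
Area = |217 + 126|/2 = 343/2 = 171.5000

171.5000 sq units


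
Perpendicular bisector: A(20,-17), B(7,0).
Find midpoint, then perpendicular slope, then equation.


Midpoint = (13.5, -8.5)
Slope of AB = dy/dx = 17/(-13) = -1.3077
Perp slope = -dx/dy = 13/17 = 0.7647
b = My - (perp slope)*Mx = -8.5 + (-13*13.5)/17 = -8.5 - 10.3235 = -18.8235

y = 0.7647x - 18.8235


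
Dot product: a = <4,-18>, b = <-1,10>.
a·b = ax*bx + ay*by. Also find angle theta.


a·b = 4*(-1) - 18*10 = -4 - 180 = -184
|a| = sqrt(16+324) = 18.4391
|b| = sqrt(1+100) = 10.0499
cos(theta) = -184/(sqrt(340)*sqrt(101)) = -184/sqrt(34340) = -0.992928
theta = arccos(-184/sqrt(34340)) = 173.1818 degrees

a·b = -184, theta = 173.1818 deg


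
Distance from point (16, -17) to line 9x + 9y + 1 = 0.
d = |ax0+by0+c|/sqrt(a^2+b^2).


|9*16 + 9*(-17) + 1| = |-8| = 8
sqrt(81 + 81) = sqrt(162) = 12.7279
d = 8/sqrt(162) = 0.6285

0.6285


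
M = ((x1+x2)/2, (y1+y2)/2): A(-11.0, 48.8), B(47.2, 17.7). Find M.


Mx = (-11.0 + 47.2)/2 = 36.2/2 = 18.1000
My = (48.8 + 17.7)/2 = 66.5/2 = 33.2500

(18.1000, 33.2500)


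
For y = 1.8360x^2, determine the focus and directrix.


a = 1.8360
1/(4a) = 0.1362
Focus = (0, 0.1362)
Directrix: y = -0.1362

Focus = (0, 0.1362), Directrix: y = -0.1362


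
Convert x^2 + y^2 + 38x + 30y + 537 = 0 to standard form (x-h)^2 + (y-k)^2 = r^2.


h = -D/2 = -38/2 = -19
k = -E/2 = -30/2 = -15
r^2 = h^2 + k^2 - F = 361 + 225 - 537 = 49
r = 7

Center (-19, -15), radius = 7


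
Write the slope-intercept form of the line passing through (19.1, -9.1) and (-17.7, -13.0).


m = (-3.9)/(-36.8) = 0.1060
b = y1 - m*x1 = -9.1 - (-3.9*19.1)/(-36.8) = -9.1 - 2.0242 = -11.1242

y = 0.1060x - 11.1242


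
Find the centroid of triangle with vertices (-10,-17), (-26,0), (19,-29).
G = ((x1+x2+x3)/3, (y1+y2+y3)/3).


Gx = (-10- 26+19)/3 = -17/3 = -5.6667
Gy = (-17+0- 29)/3 = -46/3 = -15.3333

G = (-5.6667, -15.3333)


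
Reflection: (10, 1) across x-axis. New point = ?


Reflection rule for x-axis: (x, -y)
(10, 1) -> (10, -1)

(10, -1)


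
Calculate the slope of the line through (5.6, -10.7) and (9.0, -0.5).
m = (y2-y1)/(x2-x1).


dy = -0.5 + 10.7 = 10.2
dx = 9.0 - 5.6 = 3.4
m = 10.2/3.4 = 3.0000

m = 3.0000


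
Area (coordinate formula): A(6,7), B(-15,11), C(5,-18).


6*(11+ 18) = 174
-15*(-18-7) = 375
5*(7-11) = -20
sum = 529
Area = |529|/2 = 264.5000

264.5000 sq units


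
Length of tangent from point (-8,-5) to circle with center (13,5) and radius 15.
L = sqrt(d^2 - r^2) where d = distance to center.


d = sqrt((-8-13)^2 + (-5-5)^2) = sqrt(441+100) = 23.2594
L = sqrt(541.0000 - 225) = sqrt(316.0000) = 17.7764

17.7764


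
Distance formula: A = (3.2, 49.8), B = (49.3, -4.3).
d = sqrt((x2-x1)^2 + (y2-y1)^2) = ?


dx = 49.3 - 3.2 = 46.1
dy = -4.3 - 49.8 = -54.1
d = sqrt(2125.21 + 2926.81) = sqrt(5052.02) = 71.0776

71.0776


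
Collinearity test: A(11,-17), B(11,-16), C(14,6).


11*(-16-6) + 11*(6+ 17) + 14*(-17+ 16)
= -242 + 253 - 14 = -3

No, not collinear (determinant = -3)


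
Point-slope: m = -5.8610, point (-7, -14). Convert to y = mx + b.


y + 14 = -5.8610(x + 7)
y = -5.8610x - 14 + 5.8610*(-7)
y = -5.8610x - 55.0270

y = -5.8610x - 55.0270


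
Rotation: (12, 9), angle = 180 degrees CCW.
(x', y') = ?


cos(180) = -1, sin(180) = 0
x' = 12*(-1) - 9*0 = -12
y' = 12*0 + 9*(-1) = -9

(-12, -9)


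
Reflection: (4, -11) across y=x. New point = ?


Reflection rule for y=x: (y, x)
(4, -11) -> (-11, 4)

(-11, 4)


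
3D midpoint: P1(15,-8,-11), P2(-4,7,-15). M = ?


Mx = (15- 4)/2 = 5.5000
My = (-8+7)/2 = -0.5000
Mz = (-11- 15)/2 = -13.0000

M = (5.5000, -0.5000, -13.0000)


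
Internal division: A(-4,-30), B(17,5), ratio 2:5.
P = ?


Px = (2*17 + 5*(-4))/7 = 14/7 = 2.0000
Py = (2*5 + 5*(-30))/7 = -140/7 = -20.0000

P = (2.0000, -20.0000)


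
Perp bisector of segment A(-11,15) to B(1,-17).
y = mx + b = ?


Midpoint = (-5, -1)
Slope of AB = dy/dx = -32/12 = -2.6667
Perp slope = -dx/dy = 12/32 = 0.3750
b = My - (perp slope)*Mx = -1 + (12*(-5))/(-32) = -1 + 1.8750 = 0.8750

y = 0.3750x + 0.8750


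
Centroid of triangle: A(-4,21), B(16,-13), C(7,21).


Gx = (-4+16+7)/3 = 19/3 = 6.3333
Gy = (21- 13+21)/3 = 29/3 = 9.6667

G = (6.3333, 9.6667)


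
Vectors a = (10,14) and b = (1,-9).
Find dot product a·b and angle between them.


a·b = 10*1 + 14*(-9) = 10 - 126 = -116
|a| = sqrt(100+196) = 17.2047
|b| = sqrt(1+81) = 9.0554
cos(theta) = -116/(sqrt(296)*sqrt(82)) = -116/sqrt(24272) = -0.744569
theta = arccos(-116/sqrt(24272)) = 138.1221 degrees

a·b = -116, theta = 138.1221 deg


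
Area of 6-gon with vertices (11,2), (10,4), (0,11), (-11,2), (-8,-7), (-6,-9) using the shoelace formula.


sum(xi*y_{i+1}) = 11*4 + 10*11 + 0*2 - 11*(-7) - 8*(-9) - 6*2 = 291
sum(yi*x_{i+1}) = 2*10 + 4*0 + 11*(-11) + 2*(-8) - 7*(-6) - 9*11 = -174
Area = |291 + 174|/2 = 465/2 = 232.5000

232.5000 sq units


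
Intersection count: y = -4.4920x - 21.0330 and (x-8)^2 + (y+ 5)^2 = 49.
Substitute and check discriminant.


Substitute y = -4.4920x - 21.0330: (x-8)^2 + (-4.4920x- 21.0330+ 5)^2 = 49
Expand to Ax^2 + Bx + C = 0, where b-k = -16.033
A = 1+m^2 = 21.178064
B = 2(m(b-k) - h) = 2(-4.4920*(-16.033) - 8) = 128.040472
C = h^2 + (b-k)^2 - r^2 = 64 + 257.057089 - 49 = 272.057089
disc = B^2-4AC = 16394.3625 - 23046.5698 = -6652.2073
disc < 0

0 intersection points


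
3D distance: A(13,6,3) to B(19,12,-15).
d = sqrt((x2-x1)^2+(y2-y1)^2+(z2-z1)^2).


dx=6, dy=6, dz=-18
d = sqrt(36+36+324) = sqrt(396) = 19.8997

19.8997


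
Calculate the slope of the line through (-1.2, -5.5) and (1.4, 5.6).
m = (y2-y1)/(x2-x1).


dy = 5.6 + 5.5 = 11.1
dx = 1.4 + 1.2 = 2.6
m = 11.1/2.6 = 4.2692

m = 4.2692


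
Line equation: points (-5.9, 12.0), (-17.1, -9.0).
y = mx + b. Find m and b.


m = (-21.0)/(-11.2) = 1.8750
b = y1 - m*x1 = 12.0 - (-21.0*(-5.9))/(-11.2) = 12.0 + 11.0625 = 23.0625

y = 1.8750x + 23.0625


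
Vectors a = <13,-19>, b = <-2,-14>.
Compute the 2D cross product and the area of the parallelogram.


cross = 13*(-14) + 19*(-2) = -182 - 38 = -220
Parallelogram area = |-220| = 220

cross = -220, parallelogram area = 220


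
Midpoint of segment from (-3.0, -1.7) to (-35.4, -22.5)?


Mx = (-3.0 - 35.4)/2 = -38.4/2 = -19.2000
My = (-1.7 - 22.5)/2 = -24.2/2 = -12.1000

(-19.2000, -12.1000)


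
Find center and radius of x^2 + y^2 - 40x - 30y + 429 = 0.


h = -D/2 = 40/2 = 20
k = -E/2 = 30/2 = 15
r^2 = h^2 + k^2 - F = 400 + 225 - 429 = 196
r = 14

Center (20, 15), radius = 14


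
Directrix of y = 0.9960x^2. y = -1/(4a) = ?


a = 0.9960
1/(4a) = 0.2510
directrix: y = -0.2510 = -0.2510

y = -0.2510


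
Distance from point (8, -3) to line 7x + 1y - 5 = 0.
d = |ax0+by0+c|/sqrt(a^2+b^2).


|7*8 + 1*(-3) - 5| = |48| = 48
sqrt(49 + 1) = sqrt(50) = 7.0711
d = 48/sqrt(50) = 6.7882

6.7882


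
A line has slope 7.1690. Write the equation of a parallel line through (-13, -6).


Parallel lines have equal slopes.
m2 = 7.1690
b2 = -6 - 7.1690*(-13) = 87.1970

y = 7.1690x + 87.1970


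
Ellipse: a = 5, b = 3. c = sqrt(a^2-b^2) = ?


c^2 = 5^2 - 3^2 = 25 - 9 = 16
c = sqrt(16) = 4.0000

c = 4.0000


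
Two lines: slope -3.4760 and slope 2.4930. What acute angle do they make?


m1-m2 = -5.969
1+m1*m2 = -7.665668
tan(theta) = |-5.969/(-7.665668)| = 0.778667
theta = arctan(|-5.969/(-7.665668)|) = 37.9067 degrees (acute angle)

37.9067 degrees


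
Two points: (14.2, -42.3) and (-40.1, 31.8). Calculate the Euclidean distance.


dx = -40.1 - 14.2 = -54.3
dy = 31.8 + 42.3 = 74.1
d = sqrt(2948.49 + 5490.81) = sqrt(8439.3) = 91.8657

91.8657


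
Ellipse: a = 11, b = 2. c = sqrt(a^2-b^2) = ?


c^2 = 11^2 - 2^2 = 121 - 4 = 117
c = sqrt(117) = 10.8167

c = 10.8167


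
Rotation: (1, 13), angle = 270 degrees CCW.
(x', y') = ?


cos(270) = 0, sin(270) = -1
x' = 1*0 - 13*(-1) = 13
y' = 1*(-1) + 13*0 = -1

(13, -1)


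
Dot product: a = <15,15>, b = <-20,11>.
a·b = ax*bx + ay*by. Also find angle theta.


a·b = 15*(-20) + 15*11 = -300 + 165 = -135
|a| = sqrt(225+225) = 21.2132
|b| = sqrt(400+121) = 22.8254
cos(theta) = -135/(sqrt(450)*sqrt(521)) = -135/sqrt(234450) = -0.278810
theta = arccos(-135/sqrt(234450)) = 106.1892 degrees

a·b = -135, theta = 106.1892 deg


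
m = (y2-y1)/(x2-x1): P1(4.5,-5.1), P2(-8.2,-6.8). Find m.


dy = -6.8 + 5.1 = -1.7
dx = -8.2 - 4.5 = -12.7
m = -1.7/(-12.7) = 0.1339

m = 0.1339


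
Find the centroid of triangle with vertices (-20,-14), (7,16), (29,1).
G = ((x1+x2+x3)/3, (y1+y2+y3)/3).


Gx = (-20+7+29)/3 = 16/3 = 5.3333
Gy = (-14+16+1)/3 = 3/3 = 1.0000

G = (5.3333, 1.0000)


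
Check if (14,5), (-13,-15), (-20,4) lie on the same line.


14*(-15-4) - 13*(4-5) - 20*(5+ 15)
= -266 + 13 - 400 = -653

No, not collinear (determinant = -653)


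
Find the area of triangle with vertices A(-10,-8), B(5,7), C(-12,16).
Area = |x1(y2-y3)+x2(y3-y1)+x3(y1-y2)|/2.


-10*(7-16) = 90
5*(16+ 8) = 120
-12*(-8-7) = 180
sum = 390
Area = |390|/2 = 195.0000

195.0000 sq units


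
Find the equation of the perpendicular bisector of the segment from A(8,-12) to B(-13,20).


Midpoint = (-2.5, 4)
Slope of AB = dy/dx = 32/(-21) = -1.5238
Perp slope = -dx/dy = 21/32 = 0.6562
b = My - (perp slope)*Mx = 4 + (-21*(-2.5))/32 = 4 + 1.6406 = 5.6406

y = 0.6562x + 5.6406


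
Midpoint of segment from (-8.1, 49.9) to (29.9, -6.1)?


Mx = (-8.1 + 29.9)/2 = 21.8/2 = 10.9000
My = (49.9 - 6.1)/2 = 43.8/2 = 21.9000

(10.9000, 21.9000)


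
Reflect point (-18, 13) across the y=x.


Reflection rule for y=x: (y, x)
(-18, 13) -> (13, -18)

(13, -18)


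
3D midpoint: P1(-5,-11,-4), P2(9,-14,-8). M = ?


Mx = (-5+9)/2 = 2.0000
My = (-11- 14)/2 = -12.5000
Mz = (-4- 8)/2 = -6.0000

M = (2.0000, -12.5000, -6.0000)


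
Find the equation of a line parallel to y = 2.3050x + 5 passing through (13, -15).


Parallel lines have equal slopes.
m2 = 2.3050
b2 = -15 - 2.3050*13 = -44.9650

y = 2.3050x - 44.9650


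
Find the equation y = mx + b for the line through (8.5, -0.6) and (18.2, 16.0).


m = (16.6)/(9.7) = 1.7113
b = y1 - m*x1 = -0.6 - (16.6*8.5)/(9.7) = -0.6 - 14.5464 = -15.1464

y = 1.7113x - 15.1464


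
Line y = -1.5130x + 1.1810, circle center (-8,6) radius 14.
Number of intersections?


Substitute y = -1.5130x + 1.1810: (x+ 8)^2 + (-1.5130x+1.1810-6)^2 = 196
Expand to Ax^2 + Bx + C = 0, where b-k = -4.819
A = 1+m^2 = 3.289169
B = 2(m(b-k) - h) = 2(-1.5130*(-4.819) + 8) = 30.582294
C = h^2 + (b-k)^2 - r^2 = 64 + 23.222761 - 196 = -108.777239
disc = B^2-4AC = 935.2767 + 1431.1469 = 2366.4236
disc > 0

2 intersection points


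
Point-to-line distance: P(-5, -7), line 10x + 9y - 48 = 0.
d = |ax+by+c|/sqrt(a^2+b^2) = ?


|10*(-5) + 9*(-7) - 48| = |-161| = 161
sqrt(100 + 81) = sqrt(181) = 13.4536
d = 161/sqrt(181) = 11.9670

11.9670


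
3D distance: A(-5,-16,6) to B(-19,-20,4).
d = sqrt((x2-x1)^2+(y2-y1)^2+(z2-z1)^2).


dx=-14, dy=-4, dz=-2
d = sqrt(196+16+4) = sqrt(216) = 14.6969

14.6969


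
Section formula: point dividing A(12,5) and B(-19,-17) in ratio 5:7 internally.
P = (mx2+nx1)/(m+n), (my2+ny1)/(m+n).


Px = (5*(-19) + 7*12)/12 = -11/12 = -0.9167
Py = (5*(-17) + 7*5)/12 = -50/12 = -4.1667

P = (-0.9167, -4.1667)


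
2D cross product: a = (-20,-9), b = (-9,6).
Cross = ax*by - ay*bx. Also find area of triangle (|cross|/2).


cross = -20*6 + 9*(-9) = -120 - 81 = -201
Triangle area = |-201|/2 = 201/2 = 100.5000

cross = -201, triangle area = 100.5000


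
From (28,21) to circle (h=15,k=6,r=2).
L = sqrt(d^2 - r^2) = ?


d = sqrt((28-15)^2 + (21-6)^2) = sqrt(169+225) = 19.8494
L = sqrt(394.0000 - 4) = sqrt(390.0000) = 19.7484

19.7484


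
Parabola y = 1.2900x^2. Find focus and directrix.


a = 1.2900
1/(4a) = 0.1938
Focus = (0, 0.1938)
Directrix: y = -0.1938

Focus = (0, 0.1938), Directrix: y = -0.1938


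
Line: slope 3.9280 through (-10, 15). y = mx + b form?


y - 15 = 3.9280(x + 10)
y = 3.9280x + 15 - 3.9280*(-10)
y = 3.9280x + 54.2800

y = 3.9280x + 54.2800


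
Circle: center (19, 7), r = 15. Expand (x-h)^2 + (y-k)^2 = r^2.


(x-19)^2 + (y-7)^2 = 15^2
D = -2h = -38, E = -2k = -14
F = h^2+k^2-r^2 = 361+49-225 = 185

x^2 + y^2 - 38x - 14y + 185 = 0


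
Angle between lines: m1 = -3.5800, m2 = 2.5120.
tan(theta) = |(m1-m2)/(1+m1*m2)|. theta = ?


m1-m2 = -6.092
1+m1*m2 = -7.99296
tan(theta) = |-6.092/(-7.99296)| = 0.762171
theta = arctan(|-6.092/(-7.99296)|) = 37.3136 degrees (acute angle)

37.3136 degrees


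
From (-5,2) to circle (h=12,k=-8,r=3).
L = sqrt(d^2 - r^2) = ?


d = sqrt((-5-12)^2 + (2+ 8)^2) = sqrt(289+100) = 19.7231
L = sqrt(389.0000 - 9) = sqrt(380.0000) = 19.4936

19.4936


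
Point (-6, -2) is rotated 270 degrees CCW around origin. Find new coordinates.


cos(270) = 0, sin(270) = -1
x' = -6*0 + 2*(-1) = -2
y' = -6*(-1) - 2*0 = 6

(-2, 6)


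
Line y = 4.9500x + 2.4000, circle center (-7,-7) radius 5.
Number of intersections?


Substitute y = 4.9500x + 2.4000: (x+ 7)^2 + (4.9500x+2.4000+ 7)^2 = 25
Expand to Ax^2 + Bx + C = 0, where b-k = 9.4
A = 1+m^2 = 25.5025
B = 2(m(b-k) - h) = 2(4.9500*9.4 + 7) = 107.06
C = h^2 + (b-k)^2 - r^2 = 49 + 88.36 - 25 = 112.36
disc = B^2-4AC = 11461.8436 - 11461.8436 = 0
disc = 0

1 intersection point (tangent)


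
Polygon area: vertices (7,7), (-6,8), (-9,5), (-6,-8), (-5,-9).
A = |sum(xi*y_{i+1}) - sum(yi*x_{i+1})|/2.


sum(xi*y_{i+1}) = 7*8 - 6*5 - 9*(-8) - 6*(-9) - 5*7 = 117
sum(yi*x_{i+1}) = 7*(-6) + 8*(-9) + 5*(-6) - 8*(-5) - 9*7 = -167
Area = |117 + 167|/2 = 284/2 = 142.0000

142.0000 sq units


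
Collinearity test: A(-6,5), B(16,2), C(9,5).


-6*(2-5) + 16*(5-5) + 9*(5-2)
= 18 + 0 + 27 = 45

No, not collinear (determinant = 45)


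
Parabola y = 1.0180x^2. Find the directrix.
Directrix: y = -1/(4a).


a = 1.0180
1/(4a) = 0.2456
directrix: y = -0.2456 = -0.2456

y = -0.2456


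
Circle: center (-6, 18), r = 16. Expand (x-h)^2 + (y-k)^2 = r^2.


(x+ 6)^2 + (y-18)^2 = 16^2
D = -2h = 12, E = -2k = -36
F = h^2+k^2-r^2 = 36+324-256 = 104

x^2 + y^2 + 12x - 36y + 104 = 0
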